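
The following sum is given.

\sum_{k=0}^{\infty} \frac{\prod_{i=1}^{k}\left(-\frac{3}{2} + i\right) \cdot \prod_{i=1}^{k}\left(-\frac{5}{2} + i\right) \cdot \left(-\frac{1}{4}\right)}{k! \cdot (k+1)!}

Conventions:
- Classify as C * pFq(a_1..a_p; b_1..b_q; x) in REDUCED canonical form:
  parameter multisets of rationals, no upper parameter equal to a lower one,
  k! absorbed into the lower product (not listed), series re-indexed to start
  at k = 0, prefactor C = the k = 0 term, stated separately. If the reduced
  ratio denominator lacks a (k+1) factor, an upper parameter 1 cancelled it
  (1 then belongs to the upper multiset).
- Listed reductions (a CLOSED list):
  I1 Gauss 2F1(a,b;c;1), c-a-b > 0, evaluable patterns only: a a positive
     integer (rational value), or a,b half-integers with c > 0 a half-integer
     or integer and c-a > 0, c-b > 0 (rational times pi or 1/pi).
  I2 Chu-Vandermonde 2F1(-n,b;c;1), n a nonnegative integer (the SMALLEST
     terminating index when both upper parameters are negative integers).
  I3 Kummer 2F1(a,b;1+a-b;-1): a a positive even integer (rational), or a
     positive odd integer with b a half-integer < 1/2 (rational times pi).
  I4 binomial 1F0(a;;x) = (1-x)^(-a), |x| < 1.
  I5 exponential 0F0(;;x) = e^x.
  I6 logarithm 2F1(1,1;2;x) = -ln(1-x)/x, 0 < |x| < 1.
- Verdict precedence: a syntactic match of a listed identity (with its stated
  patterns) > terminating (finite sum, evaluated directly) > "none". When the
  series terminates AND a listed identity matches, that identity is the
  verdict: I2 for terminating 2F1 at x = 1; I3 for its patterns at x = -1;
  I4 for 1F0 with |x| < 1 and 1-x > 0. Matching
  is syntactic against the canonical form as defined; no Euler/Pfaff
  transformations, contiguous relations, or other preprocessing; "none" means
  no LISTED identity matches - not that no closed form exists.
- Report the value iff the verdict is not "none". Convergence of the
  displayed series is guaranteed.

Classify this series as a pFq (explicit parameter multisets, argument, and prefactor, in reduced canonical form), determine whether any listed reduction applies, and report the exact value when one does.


With C = -\frac{1}{4}: the canonical form is 2F1(-\frac{3}{2}, -\frac{1}{2}; 2; 1). Verdict: the half-integer Gauss pattern (I1) applies (x = 1; upper {-\frac{3}{2}, -\frac{1}{2}} half-integers, c = 2 in the evaluable pattern). Its exact value is \left(-\frac{16}{15}\right) / \pi.

The tell: t_0 being -\frac{1}{4}, the running product (prefactor -1/4) telescopes to a rising factorial.
Adjacent-term ratio: r(k) = 1 * (k-\frac{3}{2}) (k-\frac{1}{2}) / [(k+2) (k+1)] - rational; roots negated = parameters, x = 1, C = -\frac{1}{4}.


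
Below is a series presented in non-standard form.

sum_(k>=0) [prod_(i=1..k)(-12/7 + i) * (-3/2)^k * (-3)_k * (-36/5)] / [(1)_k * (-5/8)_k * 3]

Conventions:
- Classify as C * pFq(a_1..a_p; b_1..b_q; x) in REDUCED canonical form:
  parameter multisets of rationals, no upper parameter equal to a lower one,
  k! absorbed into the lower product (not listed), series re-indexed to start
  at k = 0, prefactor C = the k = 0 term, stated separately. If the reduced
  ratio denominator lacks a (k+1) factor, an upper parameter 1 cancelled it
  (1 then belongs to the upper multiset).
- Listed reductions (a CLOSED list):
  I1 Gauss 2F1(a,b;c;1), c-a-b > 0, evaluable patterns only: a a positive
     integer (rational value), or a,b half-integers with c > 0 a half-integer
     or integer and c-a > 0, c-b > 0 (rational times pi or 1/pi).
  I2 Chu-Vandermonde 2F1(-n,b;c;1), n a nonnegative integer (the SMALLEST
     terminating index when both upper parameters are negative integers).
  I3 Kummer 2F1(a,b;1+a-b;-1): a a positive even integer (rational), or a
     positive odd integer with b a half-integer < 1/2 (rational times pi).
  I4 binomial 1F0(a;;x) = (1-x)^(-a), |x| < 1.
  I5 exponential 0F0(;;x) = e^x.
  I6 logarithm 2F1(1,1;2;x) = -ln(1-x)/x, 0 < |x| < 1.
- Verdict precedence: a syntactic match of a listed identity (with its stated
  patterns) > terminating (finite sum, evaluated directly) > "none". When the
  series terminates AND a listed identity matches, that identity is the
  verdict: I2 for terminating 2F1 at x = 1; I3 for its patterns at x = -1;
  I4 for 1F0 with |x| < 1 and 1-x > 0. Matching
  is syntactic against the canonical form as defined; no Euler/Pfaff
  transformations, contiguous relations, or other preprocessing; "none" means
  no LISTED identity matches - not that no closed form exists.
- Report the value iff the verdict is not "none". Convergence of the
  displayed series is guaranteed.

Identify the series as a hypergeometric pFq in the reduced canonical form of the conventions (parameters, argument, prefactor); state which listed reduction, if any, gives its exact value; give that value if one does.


With C = -12/5: the canonical form is 2F1(-3, -5/7; -5/8; -3/2). Verdict: terminating (-3 upstairs). 4 nonzero terms in all; added directly. Sum: -668652/18865.

Structural cue: t_0 being -12/5, the constant factors (C = -12/5) combine into one prefactor.
Step ratio: r(k) = (-3/2) * (k-3) (k-5/7) / [(k-5/8) (k+1)] - rational; roots negated = parameters, x = (-3/2), C = -12/5.


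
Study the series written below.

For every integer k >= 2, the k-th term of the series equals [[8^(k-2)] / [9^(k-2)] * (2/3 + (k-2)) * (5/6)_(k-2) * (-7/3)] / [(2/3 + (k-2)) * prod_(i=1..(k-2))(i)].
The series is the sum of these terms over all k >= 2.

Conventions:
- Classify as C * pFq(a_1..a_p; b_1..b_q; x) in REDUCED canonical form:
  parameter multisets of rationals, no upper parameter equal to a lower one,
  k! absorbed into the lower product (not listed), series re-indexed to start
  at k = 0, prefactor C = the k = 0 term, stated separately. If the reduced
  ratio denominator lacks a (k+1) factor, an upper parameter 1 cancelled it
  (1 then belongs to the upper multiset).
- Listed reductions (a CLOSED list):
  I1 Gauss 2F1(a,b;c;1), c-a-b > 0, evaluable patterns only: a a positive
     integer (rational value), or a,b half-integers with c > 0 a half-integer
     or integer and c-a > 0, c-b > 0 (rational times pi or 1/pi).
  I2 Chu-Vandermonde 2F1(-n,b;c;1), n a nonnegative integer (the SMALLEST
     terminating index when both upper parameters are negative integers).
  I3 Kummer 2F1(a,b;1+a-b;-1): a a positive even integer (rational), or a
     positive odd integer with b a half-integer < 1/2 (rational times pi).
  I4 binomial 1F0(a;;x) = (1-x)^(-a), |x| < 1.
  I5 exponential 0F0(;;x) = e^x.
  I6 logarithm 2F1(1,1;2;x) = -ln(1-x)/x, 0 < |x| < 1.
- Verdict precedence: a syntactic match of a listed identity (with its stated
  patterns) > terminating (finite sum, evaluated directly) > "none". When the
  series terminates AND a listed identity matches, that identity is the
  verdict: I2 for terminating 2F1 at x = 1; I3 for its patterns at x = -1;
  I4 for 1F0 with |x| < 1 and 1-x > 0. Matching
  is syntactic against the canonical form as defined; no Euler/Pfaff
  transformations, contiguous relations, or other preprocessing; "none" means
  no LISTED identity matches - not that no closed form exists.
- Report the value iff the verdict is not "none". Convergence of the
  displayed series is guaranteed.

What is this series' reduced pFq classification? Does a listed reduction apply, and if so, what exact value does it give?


Prefactor -7/3, argument 8/9: 1F0 with upper {5/6} over lower {-}. Verdict: this is the binomial series (I4) (the 1F0 binomial series: exponent -5/6, x = 8/9). Exact value: (-7/3) * (1/9)^(-5/6).

Key observation: with t_0 = -7/3, the two geometric factors (C = -7/3) combine into one argument.
Ratio: r(k) = (8/9) * (k+5/6) / [(k+1)] ; factor over Q: parameters, x = (8/9), and C = -7/3.


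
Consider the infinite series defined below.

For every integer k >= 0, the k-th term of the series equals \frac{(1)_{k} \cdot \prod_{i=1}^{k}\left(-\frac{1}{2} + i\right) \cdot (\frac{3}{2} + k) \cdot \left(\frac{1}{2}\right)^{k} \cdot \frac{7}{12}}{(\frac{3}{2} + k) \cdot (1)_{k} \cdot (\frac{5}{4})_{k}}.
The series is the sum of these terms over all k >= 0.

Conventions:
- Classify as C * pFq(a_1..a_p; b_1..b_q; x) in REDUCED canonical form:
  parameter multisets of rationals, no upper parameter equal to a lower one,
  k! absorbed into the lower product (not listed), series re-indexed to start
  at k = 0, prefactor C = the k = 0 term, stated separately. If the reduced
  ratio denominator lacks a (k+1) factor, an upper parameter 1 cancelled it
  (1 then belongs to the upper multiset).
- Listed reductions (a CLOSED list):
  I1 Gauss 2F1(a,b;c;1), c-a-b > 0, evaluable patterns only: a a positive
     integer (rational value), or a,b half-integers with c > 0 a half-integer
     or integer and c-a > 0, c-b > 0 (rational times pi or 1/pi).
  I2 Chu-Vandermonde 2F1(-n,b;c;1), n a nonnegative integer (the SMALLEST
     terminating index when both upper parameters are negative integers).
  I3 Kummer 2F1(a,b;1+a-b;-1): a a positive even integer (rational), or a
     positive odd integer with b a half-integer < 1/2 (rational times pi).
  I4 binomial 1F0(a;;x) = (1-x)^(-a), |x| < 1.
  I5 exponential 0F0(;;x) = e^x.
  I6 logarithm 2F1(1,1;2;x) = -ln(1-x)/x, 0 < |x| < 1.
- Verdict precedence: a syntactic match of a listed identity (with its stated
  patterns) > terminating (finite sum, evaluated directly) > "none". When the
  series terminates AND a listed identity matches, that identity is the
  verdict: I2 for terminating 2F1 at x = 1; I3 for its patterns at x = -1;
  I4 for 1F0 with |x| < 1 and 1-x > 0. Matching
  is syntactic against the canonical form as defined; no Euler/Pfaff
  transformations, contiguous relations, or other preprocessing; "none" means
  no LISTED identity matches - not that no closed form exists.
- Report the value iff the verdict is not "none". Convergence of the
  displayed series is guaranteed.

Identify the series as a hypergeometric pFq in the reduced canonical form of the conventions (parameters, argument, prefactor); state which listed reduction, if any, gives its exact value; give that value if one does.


Key observation: from the first term \frac{7}{12}: (1)_k (prefactor 7/12) is k! itself.
Term ratio: r(k) = \frac{1}{2} * (k+\frac{1}{2}) (k+1) / [(k+\frac{5}{4}) (k+1)] - rational in k. x = \frac{1}{2}; t_0 = \frac{7}{12}; negate the roots.

With C = \frac{7}{12}: the canonical form is 2F1(\frac{1}{2}, 1; \frac{5}{4}; \frac{1}{2}). Verdict: no listed reduction: x = \frac{1}{2} and upper {\frac{1}{2}, 1} fail every I1-I6 pattern.


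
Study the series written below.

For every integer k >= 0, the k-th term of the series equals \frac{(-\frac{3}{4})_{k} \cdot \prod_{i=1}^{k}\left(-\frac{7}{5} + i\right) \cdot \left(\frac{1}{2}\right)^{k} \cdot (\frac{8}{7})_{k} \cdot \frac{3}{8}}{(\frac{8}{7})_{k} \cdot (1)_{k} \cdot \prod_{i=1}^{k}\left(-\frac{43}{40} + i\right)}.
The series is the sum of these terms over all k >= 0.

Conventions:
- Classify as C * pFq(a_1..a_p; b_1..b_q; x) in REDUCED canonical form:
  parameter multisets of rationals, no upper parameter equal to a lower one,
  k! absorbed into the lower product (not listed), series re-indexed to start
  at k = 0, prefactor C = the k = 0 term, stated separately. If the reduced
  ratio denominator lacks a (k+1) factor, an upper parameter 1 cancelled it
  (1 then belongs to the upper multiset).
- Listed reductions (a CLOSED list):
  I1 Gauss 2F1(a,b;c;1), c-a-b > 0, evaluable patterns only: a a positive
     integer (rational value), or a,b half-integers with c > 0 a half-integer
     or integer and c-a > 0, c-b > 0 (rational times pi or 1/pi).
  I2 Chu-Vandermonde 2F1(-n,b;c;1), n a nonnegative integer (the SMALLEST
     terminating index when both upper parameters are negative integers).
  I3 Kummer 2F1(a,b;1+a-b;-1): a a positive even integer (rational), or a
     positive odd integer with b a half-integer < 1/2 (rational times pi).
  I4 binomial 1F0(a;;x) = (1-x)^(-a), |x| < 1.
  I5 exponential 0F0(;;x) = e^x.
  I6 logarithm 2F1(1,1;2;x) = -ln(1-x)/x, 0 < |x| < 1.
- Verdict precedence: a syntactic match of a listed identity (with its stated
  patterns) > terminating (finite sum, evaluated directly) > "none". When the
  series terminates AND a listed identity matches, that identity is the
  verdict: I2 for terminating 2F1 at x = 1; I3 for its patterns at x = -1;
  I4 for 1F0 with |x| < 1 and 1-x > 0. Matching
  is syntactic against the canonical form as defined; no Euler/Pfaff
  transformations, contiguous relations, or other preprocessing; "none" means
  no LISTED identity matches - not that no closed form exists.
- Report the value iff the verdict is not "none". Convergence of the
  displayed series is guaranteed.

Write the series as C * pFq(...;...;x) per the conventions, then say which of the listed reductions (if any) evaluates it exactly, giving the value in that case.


Canonical form: C = \frac{3}{8} times 2F1 with upper {-\frac{3}{4}, -\frac{2}{5}}, lower {-\frac{3}{40}}, x = \frac{1}{2}. Verdict: none. Every listed pattern misses the 2F1 form at \frac{1}{2}, upper {-\frac{3}{4}, -\frac{2}{5}}.

The tell: t_0 being \frac{3}{8}, the lower running product (prefactor 3/8) is a rising factorial.
Step ratio: r(k) = \frac{1}{2} * (k-\frac{3}{4}) (k-\frac{2}{5}) / [(k-\frac{3}{40}) (k+1)] - rational; roots negated = parameters, x = \frac{1}{2}, C = \frac{3}{8}.


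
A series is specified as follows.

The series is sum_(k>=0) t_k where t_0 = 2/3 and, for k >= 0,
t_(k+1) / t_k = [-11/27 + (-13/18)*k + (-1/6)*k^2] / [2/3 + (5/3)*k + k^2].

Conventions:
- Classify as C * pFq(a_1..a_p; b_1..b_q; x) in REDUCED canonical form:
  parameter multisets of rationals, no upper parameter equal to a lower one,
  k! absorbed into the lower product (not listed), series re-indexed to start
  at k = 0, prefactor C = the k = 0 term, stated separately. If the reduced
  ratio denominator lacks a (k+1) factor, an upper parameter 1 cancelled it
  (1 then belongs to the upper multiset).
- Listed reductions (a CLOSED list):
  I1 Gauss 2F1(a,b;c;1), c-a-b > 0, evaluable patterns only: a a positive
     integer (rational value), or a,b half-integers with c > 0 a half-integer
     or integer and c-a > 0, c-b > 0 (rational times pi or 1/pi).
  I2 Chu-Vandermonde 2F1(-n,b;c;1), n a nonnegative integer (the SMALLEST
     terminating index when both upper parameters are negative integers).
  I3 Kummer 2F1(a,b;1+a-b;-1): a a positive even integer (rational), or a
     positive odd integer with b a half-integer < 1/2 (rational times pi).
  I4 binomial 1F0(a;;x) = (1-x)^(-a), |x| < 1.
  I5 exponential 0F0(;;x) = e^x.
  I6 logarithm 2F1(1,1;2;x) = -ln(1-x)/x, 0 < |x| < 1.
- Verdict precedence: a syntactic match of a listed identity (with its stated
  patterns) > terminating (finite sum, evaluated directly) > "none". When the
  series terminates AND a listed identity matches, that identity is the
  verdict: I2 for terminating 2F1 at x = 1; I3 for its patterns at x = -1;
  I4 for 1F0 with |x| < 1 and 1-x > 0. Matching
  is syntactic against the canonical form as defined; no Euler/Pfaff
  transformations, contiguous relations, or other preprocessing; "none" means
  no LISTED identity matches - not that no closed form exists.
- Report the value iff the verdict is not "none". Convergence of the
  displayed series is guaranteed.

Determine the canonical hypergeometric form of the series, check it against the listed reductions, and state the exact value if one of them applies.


Canonical form: C = 2/3 times 1F0 with upper {11/3}, lower {-}, x = -1/6. Verdict: this is binomial (I4) (the 1F0 binomial series: exponent -11/3, x = -1/6). Value: (2/3) * (7/6)^(-11/3).

Key step: with t_0 = 2/3, factor the ratio over Q (C = 2/3): negated roots = parameters.
Adjacent-term ratio: r(k) = (-1/6) * (k+11/3) / [(k+1)] - poly over poly, x = (-1/6) from leading terms; C = 2/3 at k = 0.


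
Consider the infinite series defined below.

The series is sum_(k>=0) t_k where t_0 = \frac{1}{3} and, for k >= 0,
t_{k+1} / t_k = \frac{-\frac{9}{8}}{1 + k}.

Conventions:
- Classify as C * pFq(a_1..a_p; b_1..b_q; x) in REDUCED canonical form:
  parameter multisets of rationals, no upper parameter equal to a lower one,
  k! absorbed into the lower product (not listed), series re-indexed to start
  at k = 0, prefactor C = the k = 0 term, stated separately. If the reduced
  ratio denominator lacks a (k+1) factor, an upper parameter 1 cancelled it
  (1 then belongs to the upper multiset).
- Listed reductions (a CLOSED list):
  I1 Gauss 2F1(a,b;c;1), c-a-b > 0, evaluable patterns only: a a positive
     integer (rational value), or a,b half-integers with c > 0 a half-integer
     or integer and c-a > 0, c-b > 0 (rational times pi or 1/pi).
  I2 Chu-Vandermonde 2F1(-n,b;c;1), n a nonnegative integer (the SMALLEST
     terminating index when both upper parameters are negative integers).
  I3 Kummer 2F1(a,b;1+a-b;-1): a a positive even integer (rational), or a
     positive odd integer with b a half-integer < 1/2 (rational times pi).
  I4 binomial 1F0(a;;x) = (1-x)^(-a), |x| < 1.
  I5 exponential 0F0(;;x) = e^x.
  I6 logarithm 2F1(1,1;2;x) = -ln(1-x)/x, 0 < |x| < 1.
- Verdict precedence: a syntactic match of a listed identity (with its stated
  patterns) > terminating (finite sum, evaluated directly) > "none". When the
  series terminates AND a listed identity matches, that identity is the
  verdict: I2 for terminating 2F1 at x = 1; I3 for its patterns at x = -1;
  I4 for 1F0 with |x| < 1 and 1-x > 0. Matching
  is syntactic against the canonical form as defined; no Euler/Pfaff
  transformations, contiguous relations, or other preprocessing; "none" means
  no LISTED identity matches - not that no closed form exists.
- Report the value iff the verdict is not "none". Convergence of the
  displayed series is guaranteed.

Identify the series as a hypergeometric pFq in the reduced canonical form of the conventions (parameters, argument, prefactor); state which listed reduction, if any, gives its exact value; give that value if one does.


Reduced: x = -\frac{9}{8}, 0F0, upper = {-}, lower = {-}, C = \frac{1}{3}. Verdict: the exponential series (I5) applies (the 0F0 exponential series at x = -\frac{9}{8}). Sum: \frac{1}{3} \cdot e^{-\frac{9}{8}}.

Key observation: from the first term \frac{1}{3}: factor the ratio over Q (C = 1/3, x = -9/8): negated roots = parameters.
Step ratio: r(k) = -\frac{9}{8} * 1 / [(k+1)] ; factor over Q: parameters, x = -\frac{9}{8}, and C = \frac{1}{3}.


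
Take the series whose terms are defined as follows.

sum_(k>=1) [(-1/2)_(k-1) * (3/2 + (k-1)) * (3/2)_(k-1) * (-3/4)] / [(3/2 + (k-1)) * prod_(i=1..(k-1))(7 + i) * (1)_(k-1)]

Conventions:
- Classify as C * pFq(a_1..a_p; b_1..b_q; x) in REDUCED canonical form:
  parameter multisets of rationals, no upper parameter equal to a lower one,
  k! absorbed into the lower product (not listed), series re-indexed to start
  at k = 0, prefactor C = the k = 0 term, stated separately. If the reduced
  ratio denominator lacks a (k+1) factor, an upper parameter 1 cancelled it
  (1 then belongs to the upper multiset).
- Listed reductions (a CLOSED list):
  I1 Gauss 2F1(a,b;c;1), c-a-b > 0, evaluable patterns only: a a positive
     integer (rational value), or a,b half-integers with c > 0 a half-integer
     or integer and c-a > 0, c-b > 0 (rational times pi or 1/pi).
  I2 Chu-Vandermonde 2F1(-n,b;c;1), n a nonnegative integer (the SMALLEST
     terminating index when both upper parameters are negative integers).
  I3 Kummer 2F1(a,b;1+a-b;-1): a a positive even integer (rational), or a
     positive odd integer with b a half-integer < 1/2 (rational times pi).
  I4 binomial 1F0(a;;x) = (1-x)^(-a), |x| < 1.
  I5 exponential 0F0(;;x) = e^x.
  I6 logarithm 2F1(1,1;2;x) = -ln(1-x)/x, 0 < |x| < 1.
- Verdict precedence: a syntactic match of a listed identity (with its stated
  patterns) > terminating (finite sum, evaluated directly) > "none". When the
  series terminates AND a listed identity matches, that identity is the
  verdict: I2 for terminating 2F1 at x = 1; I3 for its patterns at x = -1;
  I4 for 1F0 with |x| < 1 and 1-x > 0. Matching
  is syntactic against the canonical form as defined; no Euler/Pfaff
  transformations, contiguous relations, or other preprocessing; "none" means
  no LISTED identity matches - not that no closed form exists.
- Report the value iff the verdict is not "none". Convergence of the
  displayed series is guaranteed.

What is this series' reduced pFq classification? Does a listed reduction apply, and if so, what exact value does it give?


This is -3/4 * 2F1(-1/2, 3/2; 8; 1) in reduced canonical form. Verdict: Gauss (I1, half-integer pattern) fires (x = 1; upper {-1/2, 3/2} half-integers, c = 8 in the evaluable pattern). Hence: (-1048576/495495) / pi.

Structural cue: x = 1 and (1)_k (prefactor -3/4) is k! itself.
Ratio: r(k) = 1 * (k-1/2) (k+3/2) / [(k+8) (k+1)] - poly over poly, x = 1 from leading terms; C = -3/4 at k = 0.


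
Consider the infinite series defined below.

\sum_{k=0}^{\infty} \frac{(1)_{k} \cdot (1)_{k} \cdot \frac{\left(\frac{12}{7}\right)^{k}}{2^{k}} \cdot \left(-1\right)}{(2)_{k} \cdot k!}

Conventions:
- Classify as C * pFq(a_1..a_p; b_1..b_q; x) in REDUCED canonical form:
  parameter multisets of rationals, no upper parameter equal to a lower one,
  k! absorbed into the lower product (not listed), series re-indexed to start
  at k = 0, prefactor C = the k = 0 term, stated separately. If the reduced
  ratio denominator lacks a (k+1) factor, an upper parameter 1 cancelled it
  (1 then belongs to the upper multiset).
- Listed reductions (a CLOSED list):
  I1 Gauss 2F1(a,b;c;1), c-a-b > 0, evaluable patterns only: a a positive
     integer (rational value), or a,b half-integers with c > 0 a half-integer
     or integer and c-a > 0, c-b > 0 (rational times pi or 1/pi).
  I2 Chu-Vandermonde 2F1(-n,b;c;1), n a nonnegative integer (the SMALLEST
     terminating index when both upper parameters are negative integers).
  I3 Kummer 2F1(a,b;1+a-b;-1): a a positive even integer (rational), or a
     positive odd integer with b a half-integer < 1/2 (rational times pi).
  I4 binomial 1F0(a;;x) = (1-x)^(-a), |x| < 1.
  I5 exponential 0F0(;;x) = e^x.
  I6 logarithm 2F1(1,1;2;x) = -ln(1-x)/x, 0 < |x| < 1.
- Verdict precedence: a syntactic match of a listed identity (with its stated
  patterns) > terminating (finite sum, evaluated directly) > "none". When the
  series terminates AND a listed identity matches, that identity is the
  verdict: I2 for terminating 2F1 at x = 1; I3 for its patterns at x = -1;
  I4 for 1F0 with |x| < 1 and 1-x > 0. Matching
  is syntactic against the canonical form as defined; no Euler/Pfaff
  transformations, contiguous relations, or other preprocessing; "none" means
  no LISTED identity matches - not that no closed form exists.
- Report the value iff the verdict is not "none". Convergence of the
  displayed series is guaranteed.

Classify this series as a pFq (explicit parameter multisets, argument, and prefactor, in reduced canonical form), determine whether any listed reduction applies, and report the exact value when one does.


This is -1 * 2F1(1, 1; 2; \frac{6}{7}) in reduced canonical form. Verdict: logarithm (I6) fires (the logarithm: parameters (1,1;2), x = \frac{6}{7}). Its exact value is \frac{7}{6} \cdot \ln\left(\frac{1}{7}\right).

The tell: from the first term -1: the two k-th powers (C = -1) combine into one argument.
Ratio: r(k) = \frac{6}{7} * (k+1) (k+1) / [(k+2) (k+1)] - rational in k, leading ratio \frac{6}{7}; with t_0 = -1, classification follows.


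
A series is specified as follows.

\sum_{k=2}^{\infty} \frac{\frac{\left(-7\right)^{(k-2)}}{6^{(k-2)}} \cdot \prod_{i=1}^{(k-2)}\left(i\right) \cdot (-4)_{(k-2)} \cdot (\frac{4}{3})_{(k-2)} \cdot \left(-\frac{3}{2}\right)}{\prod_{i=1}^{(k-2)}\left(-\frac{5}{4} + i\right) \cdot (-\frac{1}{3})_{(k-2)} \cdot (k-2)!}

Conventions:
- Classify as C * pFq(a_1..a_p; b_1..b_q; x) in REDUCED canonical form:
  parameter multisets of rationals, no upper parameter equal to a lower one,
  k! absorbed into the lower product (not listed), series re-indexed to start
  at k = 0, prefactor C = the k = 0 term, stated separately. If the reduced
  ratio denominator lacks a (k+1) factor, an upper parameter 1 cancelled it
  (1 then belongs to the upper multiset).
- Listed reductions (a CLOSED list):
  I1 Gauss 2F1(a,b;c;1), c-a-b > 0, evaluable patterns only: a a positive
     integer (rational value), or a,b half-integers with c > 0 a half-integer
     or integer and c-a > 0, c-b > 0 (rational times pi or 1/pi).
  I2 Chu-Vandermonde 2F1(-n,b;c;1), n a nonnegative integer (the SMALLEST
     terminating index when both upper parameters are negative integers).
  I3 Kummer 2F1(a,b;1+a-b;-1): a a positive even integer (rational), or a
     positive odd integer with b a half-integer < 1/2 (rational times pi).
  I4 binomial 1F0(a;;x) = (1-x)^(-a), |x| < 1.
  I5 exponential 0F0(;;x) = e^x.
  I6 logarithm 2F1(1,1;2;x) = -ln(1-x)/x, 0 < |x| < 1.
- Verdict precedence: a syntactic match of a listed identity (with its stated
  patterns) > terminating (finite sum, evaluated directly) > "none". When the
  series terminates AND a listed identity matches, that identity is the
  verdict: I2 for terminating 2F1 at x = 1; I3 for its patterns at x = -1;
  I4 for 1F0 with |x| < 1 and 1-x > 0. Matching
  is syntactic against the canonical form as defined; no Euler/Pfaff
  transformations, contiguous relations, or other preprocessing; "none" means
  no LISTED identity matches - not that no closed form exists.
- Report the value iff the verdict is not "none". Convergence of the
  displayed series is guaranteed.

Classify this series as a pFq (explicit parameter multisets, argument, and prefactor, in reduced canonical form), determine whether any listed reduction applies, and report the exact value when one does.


Prefactor -\frac{3}{2}, argument -\frac{7}{6}: 3F2 with upper {-4, 1, \frac{4}{3}} over lower {-\frac{1}{3}, -\frac{1}{4}}. Verdict: terminating at k = 4: the factor (-4)_k kills every later term; summing the 5 survivors is exact. Its exact value is -\frac{6049339}{594}.

Key step: from the first term -\frac{3}{2}: the lower running product (C = -3/2) is a rising factorial.
Term ratio: r(k) = -\frac{7}{6} * (k-4) (k+1) (k+\frac{4}{3}) / [(k-\frac{1}{3}) (k-\frac{1}{4}) (k+1)] - rational in k, leading ratio -\frac{7}{6}; with t_0 = -\frac{3}{2}, classification follows.


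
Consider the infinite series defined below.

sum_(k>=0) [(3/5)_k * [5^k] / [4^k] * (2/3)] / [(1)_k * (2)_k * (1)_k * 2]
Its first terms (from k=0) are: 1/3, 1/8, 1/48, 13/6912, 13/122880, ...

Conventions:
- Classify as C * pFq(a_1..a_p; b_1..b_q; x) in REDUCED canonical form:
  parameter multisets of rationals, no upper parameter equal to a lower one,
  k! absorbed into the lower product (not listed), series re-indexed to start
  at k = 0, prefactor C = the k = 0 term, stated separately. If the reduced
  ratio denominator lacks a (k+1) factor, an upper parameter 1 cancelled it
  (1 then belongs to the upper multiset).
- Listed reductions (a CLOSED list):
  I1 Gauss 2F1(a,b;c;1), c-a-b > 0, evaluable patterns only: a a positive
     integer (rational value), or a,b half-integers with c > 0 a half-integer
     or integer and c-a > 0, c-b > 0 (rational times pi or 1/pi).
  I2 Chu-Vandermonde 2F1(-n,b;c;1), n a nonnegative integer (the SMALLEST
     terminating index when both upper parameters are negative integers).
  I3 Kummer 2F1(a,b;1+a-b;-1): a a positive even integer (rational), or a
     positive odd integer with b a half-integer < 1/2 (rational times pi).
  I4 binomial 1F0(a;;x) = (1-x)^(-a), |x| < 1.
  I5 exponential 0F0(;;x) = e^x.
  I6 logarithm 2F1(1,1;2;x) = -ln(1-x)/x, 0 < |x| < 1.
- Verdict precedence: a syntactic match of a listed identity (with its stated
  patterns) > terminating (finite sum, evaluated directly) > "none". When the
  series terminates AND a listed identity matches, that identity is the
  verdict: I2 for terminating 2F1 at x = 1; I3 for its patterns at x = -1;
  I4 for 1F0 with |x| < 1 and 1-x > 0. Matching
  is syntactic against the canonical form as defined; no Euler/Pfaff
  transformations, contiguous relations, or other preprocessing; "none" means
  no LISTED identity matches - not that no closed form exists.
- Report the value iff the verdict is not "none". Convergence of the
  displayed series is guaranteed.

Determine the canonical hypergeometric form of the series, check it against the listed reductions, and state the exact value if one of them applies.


This is 1/3 * 1F2(3/5; 1, 2; 5/4) in reduced canonical form. Verdict: none. A 1F2 with upper {3/5} fits none of I1-I6 at x = 5/4; the sum runs forever.

Structural cue: x = (5/4) and (1)_k (C = 1/3, x = 5/4) is k! itself.
Ratio: r(k) = (5/4) * (k+3/5) / [(k+1) (k+2) (k+1)] ; factor over Q: parameters, x = (5/4), and C = 1/3.


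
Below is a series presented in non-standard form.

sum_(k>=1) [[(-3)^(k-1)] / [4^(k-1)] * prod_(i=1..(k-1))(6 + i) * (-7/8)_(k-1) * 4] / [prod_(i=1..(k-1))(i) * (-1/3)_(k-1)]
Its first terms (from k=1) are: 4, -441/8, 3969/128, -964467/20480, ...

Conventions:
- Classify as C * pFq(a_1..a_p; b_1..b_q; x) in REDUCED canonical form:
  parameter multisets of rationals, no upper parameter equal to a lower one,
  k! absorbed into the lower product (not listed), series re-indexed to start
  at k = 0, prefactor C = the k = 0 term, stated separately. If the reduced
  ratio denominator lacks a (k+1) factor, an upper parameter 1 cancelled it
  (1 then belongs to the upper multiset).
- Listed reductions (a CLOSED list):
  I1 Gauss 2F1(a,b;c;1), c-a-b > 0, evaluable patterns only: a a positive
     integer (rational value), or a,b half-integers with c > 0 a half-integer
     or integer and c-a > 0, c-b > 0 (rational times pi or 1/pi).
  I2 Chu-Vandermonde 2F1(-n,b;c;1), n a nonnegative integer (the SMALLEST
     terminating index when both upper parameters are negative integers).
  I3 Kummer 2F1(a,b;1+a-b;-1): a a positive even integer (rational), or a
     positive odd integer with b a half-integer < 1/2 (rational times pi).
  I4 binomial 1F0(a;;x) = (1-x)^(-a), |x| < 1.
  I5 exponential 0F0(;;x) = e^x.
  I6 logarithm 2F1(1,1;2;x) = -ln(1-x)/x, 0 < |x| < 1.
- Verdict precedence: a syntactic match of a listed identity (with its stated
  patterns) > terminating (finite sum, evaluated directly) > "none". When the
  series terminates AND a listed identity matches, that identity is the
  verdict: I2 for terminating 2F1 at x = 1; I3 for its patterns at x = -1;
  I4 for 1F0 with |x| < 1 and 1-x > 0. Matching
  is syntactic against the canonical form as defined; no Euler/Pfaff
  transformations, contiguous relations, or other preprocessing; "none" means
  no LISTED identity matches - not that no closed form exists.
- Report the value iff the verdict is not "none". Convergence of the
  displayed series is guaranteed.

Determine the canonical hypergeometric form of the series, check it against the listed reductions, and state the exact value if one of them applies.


Canonical form: C = 4 times 2F1 with upper {-7/8, 7}, lower {-1/3}, x = -3/4. Verdict: none (x = -3/4): each listed identity misses the multisets {-7/8, 7} ; {-1/3}.

Key observation: from the first term 4: the product of the first k integers (C = 4, x = -3/4) is k!.
Consecutive-term ratio: r(k) = (-3/4) * (k-7/8) (k+7) / [(k-1/3) (k+1)] - rational in k. x = (-3/4); t_0 = 4; negate the roots.


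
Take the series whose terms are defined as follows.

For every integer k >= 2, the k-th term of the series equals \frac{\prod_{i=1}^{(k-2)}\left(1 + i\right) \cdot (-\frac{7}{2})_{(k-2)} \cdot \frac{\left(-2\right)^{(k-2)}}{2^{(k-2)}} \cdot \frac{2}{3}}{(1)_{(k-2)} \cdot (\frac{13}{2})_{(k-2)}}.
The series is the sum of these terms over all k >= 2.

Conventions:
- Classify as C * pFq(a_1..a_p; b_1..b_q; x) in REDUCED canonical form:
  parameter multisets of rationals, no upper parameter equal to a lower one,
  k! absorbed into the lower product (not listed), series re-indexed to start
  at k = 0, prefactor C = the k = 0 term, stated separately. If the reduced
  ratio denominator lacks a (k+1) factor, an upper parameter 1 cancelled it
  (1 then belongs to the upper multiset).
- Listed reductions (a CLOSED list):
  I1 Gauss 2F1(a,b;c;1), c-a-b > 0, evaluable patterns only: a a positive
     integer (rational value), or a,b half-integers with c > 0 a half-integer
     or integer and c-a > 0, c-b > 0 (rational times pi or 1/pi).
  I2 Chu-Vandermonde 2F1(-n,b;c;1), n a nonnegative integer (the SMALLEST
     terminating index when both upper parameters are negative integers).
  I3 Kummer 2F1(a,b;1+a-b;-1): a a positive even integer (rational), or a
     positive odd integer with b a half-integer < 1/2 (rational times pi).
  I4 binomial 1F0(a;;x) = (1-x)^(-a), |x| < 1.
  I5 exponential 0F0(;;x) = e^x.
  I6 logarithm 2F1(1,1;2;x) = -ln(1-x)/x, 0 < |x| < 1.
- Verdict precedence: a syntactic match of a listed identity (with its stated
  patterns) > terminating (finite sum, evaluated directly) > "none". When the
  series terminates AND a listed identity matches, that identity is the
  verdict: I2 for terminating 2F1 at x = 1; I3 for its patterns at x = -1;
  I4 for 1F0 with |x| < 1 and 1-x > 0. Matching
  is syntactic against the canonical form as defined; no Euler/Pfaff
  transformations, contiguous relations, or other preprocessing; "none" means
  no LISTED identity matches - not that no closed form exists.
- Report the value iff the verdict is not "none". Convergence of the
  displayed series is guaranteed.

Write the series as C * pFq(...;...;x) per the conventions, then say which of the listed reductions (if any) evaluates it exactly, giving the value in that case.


Canonical form: C = \frac{2}{3} times 2F1 with upper {-\frac{7}{2}, 2}, lower {\frac{13}{2}}, x = -1. Verdict: Kummer's theorem (I3) applies (x = -1; c = \frac{13}{2} equals 1+a-b for upper {-\frac{7}{2}, 2}: listed pattern). Value: \frac{11}{6}.

The tell: t_0 being \frac{2}{3}, the running product (prefactor 2/3) telescopes to a rising factorial.
Ratio: r(k) = -1 * (k-\frac{7}{2}) (k+2) / [(k+\frac{13}{2}) (k+1)] - rational; roots negated = parameters, x = -1, C = \frac{2}{3}.


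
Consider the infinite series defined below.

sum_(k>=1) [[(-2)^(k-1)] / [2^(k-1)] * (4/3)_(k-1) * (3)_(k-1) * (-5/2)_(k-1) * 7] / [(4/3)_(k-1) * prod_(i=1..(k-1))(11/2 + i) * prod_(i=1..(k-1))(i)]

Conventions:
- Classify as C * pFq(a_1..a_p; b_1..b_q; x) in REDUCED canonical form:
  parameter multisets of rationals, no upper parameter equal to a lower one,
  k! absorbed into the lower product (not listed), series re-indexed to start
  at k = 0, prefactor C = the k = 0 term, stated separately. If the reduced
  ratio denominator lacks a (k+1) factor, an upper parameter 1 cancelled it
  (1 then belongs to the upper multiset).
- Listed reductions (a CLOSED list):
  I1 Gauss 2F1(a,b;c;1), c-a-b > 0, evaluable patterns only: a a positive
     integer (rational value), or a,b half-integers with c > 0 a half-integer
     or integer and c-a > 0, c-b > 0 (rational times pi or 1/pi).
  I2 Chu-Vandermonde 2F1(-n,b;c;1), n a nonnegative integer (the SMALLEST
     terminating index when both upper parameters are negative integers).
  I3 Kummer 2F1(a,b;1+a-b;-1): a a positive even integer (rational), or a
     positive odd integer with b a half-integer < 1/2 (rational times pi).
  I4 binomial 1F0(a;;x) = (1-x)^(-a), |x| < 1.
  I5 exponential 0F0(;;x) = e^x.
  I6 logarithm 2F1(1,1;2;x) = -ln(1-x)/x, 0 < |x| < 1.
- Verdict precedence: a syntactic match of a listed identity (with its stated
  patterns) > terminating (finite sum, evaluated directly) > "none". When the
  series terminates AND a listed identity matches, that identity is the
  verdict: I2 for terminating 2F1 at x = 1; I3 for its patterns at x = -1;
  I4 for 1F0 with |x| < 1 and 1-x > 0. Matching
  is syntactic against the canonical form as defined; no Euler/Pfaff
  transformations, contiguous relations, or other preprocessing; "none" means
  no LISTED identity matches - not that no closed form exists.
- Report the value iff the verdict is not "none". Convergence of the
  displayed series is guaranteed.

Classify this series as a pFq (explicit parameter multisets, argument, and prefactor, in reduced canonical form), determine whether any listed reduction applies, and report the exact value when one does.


This is 7 * 2F1(-5/2, 3; 13/2; -1) in reduced canonical form. Verdict: the Kummer evaluation I3 applies (x = -1; c = 13/2 equals 1+a-b for upper {-5/2, 3}: listed pattern). Value: (24255/4096) * pi.

The tell: t_0 being 7, the parameter 4/3 appears in both the upper and lower lists and cancels.
Adjacent-term ratio: r(k) = (-1) * (k-5/2) (k+3) / [(k+13/2) (k+1)] - rational in k. x = (-1); t_0 = 7; negate the roots.


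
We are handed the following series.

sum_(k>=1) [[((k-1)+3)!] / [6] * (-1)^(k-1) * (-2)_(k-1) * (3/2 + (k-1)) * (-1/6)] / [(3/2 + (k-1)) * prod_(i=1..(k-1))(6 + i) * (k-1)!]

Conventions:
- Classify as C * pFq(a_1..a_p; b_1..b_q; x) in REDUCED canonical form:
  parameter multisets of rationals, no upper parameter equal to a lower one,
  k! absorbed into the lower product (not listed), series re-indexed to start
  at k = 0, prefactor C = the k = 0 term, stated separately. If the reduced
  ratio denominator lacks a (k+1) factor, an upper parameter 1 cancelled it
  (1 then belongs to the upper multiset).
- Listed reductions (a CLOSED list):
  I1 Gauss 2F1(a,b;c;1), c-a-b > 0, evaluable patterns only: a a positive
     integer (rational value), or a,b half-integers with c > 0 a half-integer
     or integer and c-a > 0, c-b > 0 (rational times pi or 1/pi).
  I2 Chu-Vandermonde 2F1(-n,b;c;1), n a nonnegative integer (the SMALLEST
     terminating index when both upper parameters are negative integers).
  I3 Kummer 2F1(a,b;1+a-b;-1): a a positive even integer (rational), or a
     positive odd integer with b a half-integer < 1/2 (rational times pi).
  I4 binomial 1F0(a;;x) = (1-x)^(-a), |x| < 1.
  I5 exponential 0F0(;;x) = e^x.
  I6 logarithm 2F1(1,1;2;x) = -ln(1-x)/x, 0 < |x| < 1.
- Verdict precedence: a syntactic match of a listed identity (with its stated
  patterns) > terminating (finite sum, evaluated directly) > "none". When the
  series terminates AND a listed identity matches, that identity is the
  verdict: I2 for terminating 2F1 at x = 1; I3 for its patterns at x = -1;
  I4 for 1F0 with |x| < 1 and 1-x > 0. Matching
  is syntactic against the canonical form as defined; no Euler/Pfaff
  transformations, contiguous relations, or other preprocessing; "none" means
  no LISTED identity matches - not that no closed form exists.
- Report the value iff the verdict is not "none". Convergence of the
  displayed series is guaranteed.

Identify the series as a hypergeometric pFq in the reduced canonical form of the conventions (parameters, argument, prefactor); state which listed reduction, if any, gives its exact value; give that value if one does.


This is -1/6 * 2F1(-2, 4; 7; -1) in reduced canonical form. Verdict: Kummer (I3) applies (x = -1; c = 7 equals 1+a-b for upper {-2, 4}: listed pattern). Hence: -5/12.

The tell: t_0 = -1/6 here, and the factorial ratio (C = -1/6, x = -1) (k+a-1)!/(a-1)! is a rising factorial (a)_k.
Term ratio: r(k) = (-1) * (k-2) (k+4) / [(k+7) (k+1)] ; factor over Q: parameters, x = (-1), and C = -1/6.


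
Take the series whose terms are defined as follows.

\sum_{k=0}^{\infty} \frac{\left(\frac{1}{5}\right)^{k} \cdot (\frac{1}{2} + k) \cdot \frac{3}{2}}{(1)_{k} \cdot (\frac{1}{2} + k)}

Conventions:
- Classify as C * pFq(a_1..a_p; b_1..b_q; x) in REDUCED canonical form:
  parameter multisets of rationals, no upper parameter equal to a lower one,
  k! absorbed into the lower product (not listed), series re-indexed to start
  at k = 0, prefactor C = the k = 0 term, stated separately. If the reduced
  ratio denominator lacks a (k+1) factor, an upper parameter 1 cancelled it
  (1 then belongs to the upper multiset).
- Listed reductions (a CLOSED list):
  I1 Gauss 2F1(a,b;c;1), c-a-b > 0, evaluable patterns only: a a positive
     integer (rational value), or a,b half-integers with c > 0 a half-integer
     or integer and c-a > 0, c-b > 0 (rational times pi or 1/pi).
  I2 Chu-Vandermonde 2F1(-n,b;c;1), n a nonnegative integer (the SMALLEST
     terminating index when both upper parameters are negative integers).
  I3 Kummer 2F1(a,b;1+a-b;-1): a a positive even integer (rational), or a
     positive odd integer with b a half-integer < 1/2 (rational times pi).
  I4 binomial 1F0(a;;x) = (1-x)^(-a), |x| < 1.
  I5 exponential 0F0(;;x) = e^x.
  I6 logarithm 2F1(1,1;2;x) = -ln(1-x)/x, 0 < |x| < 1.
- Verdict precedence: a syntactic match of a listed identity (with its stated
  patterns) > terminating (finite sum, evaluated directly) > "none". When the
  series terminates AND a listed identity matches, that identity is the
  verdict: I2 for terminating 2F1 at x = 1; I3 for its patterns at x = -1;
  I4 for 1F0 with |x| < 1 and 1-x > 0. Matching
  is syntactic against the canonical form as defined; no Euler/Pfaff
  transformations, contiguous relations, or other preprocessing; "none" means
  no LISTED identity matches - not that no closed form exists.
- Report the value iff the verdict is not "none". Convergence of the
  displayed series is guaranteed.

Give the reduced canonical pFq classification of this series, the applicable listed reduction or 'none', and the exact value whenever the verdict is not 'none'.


Canonical form: C = \frac{3}{2} times 0F0 with upper {-}, lower {-}, x = \frac{1}{5}. Verdict: exponential (I5) applies (the 0F0 exponential series at x = \frac{1}{5}). Sum: \frac{3}{2} \cdot e^{\frac{1}{5}}.

Structural cue: t_0 = \frac{3}{2} here, and (1)_k (C = 3/2, x = 1/5) is k! itself.
Consecutive-term ratio: r(k) = \frac{1}{5} * 1 / [(k+1)] - rational in k, leading ratio \frac{1}{5}; with t_0 = \frac{3}{2}, classification follows.
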